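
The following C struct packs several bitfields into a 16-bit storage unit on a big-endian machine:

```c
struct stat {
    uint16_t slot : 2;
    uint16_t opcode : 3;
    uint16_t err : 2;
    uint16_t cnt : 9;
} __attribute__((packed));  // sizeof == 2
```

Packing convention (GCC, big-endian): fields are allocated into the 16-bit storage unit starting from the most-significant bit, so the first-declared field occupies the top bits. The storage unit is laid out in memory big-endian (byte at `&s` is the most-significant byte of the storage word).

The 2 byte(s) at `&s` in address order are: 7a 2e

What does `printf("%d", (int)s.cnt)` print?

46

[0]=0x7a [1]=0x2e (big-endian) → word 0x7a2e
slot:2 @ bit 14 → (0x7a2e>>14)&0x3 = 0x1
opcode:3 @ bit 11 → (0x7a2e>>11)&0x7 = 0x7
err:2 @ bit 9 → (0x7a2e>>9)&0x3 = 0x1
cnt:9 @ bit 0 → (0x7a2e>>0)&0x1ff = 0x2e  ←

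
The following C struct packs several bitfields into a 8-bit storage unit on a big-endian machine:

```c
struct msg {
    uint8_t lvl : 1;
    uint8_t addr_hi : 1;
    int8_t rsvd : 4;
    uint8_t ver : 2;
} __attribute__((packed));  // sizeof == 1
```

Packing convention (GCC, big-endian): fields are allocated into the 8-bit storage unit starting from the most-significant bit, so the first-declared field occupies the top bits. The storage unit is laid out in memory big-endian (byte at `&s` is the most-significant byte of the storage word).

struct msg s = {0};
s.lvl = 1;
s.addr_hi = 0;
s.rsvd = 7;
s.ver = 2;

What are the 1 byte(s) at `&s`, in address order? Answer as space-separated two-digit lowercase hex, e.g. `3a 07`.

9e

[7+:1] lvl=1 & 0x1 = 0x1; word=0x80
[6+:1] addr_hi=0 & 0x1 = 0x0; word=0x80
[2+:4] rsvd=7 & 0xf = 0x7; word=0x9c
[0+:2] ver=2 & 0x3 = 0x2; word=0x9e
word = 0x9e → big-endian bytes:
  [0]=0x9e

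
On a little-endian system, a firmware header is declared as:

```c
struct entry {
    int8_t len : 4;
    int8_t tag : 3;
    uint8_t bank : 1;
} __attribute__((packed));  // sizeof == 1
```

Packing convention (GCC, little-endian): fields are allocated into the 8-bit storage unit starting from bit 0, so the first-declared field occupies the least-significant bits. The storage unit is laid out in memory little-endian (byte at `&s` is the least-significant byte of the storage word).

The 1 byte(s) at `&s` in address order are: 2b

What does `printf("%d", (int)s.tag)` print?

[0]=0x2b (little-endian) → word 0x2b
len [0+:4] = (word>>0) & 0xf = 11
tag [4+:3] = (word>>4) & 0x7 = 2  ←
bank [7+:1] = (word>>7) & 0x1 = 0
tag signed 3b, MSB=0: value = 2

2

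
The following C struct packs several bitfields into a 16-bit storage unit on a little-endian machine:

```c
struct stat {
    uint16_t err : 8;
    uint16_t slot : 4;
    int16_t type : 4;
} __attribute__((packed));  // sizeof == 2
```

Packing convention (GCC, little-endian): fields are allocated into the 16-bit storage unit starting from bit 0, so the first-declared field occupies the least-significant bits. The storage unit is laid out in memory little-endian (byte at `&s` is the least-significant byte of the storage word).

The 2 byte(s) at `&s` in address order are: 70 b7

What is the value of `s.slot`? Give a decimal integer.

[0]=0x70 [1]=0xb7 (little-endian) → word 0xb770
err [0+:8] = (word>>0) & 0xff = 112
slot [8+:4] = (word>>8) & 0xf = 7  ←
type [12+:4] = (word>>12) & 0xf = 11

7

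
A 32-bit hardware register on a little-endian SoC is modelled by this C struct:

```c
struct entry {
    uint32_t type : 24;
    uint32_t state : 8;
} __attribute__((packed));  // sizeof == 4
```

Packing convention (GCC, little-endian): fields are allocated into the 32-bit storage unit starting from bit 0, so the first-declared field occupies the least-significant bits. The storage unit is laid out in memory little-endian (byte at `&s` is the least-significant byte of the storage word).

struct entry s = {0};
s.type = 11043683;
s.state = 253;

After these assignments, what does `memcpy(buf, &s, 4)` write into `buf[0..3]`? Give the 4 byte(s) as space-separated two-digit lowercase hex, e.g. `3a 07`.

63 83 a8 fd

[0+:24] type=11043683 & 0xffffff = 0xa88363; word=0x00a88363
[24+:8] state=253 & 0xff = 0xfd; word=0xfda88363
word = 0xfda88363 → little-endian bytes:
  [0]=0x63  [1]=0x83  [2]=0xa8  [3]=0xfd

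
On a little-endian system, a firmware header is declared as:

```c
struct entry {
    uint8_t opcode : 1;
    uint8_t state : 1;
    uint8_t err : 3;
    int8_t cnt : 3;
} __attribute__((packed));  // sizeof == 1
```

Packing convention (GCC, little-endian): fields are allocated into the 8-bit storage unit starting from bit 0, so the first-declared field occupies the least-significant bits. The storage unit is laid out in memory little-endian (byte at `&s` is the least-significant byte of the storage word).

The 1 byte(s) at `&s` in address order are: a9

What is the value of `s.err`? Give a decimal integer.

[0]=0xa9 (little-endian) → word 0xa9
opcode [0+:1] = (word>>0) & 0x1 = 1
state [1+:1] = (word>>1) & 0x1 = 0
err [2+:3] = (word>>2) & 0x7 = 2  ←
cnt [5+:3] = (word>>5) & 0x7 = 5

2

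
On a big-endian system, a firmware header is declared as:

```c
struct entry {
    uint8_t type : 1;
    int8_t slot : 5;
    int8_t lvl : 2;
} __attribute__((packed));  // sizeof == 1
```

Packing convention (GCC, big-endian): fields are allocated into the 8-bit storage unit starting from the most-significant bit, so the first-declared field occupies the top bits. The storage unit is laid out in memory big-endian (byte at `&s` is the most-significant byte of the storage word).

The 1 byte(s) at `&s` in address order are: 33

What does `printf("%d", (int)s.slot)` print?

[0]=0x33 (big-endian) → word 0x33
type:1 @ bit 7 → (0x33>>7)&0x1 = 0x0
slot:5 @ bit 2 → (0x33>>2)&0x1f = 0xc  ←
lvl:2 @ bit 0 → (0x33>>0)&0x3 = 0x3
slot signed 5b, MSB=0: value = 12

12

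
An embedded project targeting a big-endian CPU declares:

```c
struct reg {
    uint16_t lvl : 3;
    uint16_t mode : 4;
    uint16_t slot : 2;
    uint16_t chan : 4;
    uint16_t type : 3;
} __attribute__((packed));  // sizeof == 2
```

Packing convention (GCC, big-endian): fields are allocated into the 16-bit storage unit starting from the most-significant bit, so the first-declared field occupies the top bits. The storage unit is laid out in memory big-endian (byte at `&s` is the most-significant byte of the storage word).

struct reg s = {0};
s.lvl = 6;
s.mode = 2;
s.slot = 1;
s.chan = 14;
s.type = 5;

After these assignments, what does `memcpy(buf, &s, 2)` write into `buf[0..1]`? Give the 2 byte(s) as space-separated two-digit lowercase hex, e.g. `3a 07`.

lvl:3 = 6 → 0x6 << 13 → word 0xc000
mode:4 = 2 → 0x2 << 9 → word 0xc400
slot:2 = 1 → 0x1 << 7 → word 0xc480
chan:4 = 14 → 0xe << 3 → word 0xc4f0
type:3 = 5 → 0x5 << 0 → word 0xc4f5
word = 0xc4f5 → big-endian bytes:
  [0]=0xc4  [1]=0xf5

c4 f5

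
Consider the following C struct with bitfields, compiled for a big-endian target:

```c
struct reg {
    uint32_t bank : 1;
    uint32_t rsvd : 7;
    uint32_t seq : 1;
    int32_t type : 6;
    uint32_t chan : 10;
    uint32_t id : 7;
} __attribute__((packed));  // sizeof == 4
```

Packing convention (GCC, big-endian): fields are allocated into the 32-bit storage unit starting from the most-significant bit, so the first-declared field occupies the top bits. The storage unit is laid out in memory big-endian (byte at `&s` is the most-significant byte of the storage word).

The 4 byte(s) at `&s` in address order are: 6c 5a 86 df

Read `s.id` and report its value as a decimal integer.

[0]=0x6c [1]=0x5a [2]=0x86 [3]=0xdf (big-endian) → word 0x6c5a86df
bank [31+:1] = (word>>31) & 0x1 = 0
rsvd [24+:7] = (word>>24) & 0x7f = 108
seq [23+:1] = (word>>23) & 0x1 = 0
type [17+:6] = (word>>17) & 0x3f = 45
chan [7+:10] = (word>>7) & 0x3ff = 269
id [0+:7] = (word>>0) & 0x7f = 95  ←

95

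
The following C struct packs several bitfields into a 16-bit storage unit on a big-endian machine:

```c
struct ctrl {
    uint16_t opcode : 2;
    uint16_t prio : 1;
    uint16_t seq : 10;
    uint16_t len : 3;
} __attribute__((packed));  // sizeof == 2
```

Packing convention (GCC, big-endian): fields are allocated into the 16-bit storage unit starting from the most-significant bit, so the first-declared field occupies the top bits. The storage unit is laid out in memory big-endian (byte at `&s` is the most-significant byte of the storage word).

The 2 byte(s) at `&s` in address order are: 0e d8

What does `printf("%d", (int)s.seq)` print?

[0]=0x0e [1]=0xd8 (big-endian) → word 0x0ed8
opcode:2 @ bit 14 → (0x0ed8>>14)&0x3 = 0x0
prio:1 @ bit 13 → (0x0ed8>>13)&0x1 = 0x0
seq:10 @ bit 3 → (0x0ed8>>3)&0x3ff = 0x1db  ←
len:3 @ bit 0 → (0x0ed8>>0)&0x7 = 0x0

475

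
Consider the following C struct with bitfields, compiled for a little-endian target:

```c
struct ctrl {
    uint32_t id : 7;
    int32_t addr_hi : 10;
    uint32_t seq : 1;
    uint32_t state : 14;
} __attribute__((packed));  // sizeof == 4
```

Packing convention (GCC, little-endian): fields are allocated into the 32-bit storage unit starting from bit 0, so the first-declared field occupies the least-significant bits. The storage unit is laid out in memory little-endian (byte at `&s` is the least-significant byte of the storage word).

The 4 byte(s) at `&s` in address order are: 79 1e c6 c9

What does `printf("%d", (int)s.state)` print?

12913

[0]=0x79 [1]=0x1e [2]=0xc6 [3]=0xc9 (little-endian) → word 0xc9c61e79
id:7 @ bit 0 → (0xc9c61e79>>0)&0x7f = 0x79
addr_hi:10 @ bit 7 → (0xc9c61e79>>7)&0x3ff = 0x3c
seq:1 @ bit 17 → (0xc9c61e79>>17)&0x1 = 0x1
state:14 @ bit 18 → (0xc9c61e79>>18)&0x3fff = 0x3271  ←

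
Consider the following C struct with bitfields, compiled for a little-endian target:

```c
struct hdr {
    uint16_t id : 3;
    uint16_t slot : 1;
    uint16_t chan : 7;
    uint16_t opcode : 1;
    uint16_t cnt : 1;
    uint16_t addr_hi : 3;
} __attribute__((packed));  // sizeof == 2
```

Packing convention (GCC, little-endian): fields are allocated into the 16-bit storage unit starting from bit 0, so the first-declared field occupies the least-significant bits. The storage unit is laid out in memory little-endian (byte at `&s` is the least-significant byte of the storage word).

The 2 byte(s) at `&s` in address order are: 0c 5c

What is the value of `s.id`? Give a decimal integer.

4

[0]=0x0c [1]=0x5c (little-endian) → word 0x5c0c
id [0+:3] = (word>>0) & 0x7 = 4  ←
slot [3+:1] = (word>>3) & 0x1 = 1
chan [4+:7] = (word>>4) & 0x7f = 64
opcode [11+:1] = (word>>11) & 0x1 = 1
cnt [12+:1] = (word>>12) & 0x1 = 1
addr_hi [13+:3] = (word>>13) & 0x7 = 2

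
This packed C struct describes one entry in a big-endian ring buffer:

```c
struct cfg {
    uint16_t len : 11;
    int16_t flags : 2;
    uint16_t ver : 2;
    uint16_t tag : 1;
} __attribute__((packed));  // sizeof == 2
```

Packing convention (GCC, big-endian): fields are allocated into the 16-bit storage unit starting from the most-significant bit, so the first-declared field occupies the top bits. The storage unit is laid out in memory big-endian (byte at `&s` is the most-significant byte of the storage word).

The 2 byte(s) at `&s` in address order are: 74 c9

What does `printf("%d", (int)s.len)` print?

934

[0]=0x74 [1]=0xc9 (big-endian) → word 0x74c9
len [5+:11] = (word>>5) & 0x7ff = 934  ←
flags [3+:2] = (word>>3) & 0x3 = 1
ver [1+:2] = (word>>1) & 0x3 = 0
tag [0+:1] = (word>>0) & 0x1 = 1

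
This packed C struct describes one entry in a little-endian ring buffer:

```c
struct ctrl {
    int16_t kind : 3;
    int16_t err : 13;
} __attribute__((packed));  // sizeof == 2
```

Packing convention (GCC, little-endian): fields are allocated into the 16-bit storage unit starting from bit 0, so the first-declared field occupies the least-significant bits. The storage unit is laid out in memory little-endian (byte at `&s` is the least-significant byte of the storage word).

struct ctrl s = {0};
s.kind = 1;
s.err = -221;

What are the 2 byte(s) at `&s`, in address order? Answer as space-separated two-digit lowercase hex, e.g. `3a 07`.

[0+:3] kind=1 & 0x7 = 0x1; word=0x0001
[3+:13] err=-221 & 0x1fff = 0x1f23; word=0xf919
word = 0xf919 → little-endian bytes:
  [0]=0x19  [1]=0xf9

19 f9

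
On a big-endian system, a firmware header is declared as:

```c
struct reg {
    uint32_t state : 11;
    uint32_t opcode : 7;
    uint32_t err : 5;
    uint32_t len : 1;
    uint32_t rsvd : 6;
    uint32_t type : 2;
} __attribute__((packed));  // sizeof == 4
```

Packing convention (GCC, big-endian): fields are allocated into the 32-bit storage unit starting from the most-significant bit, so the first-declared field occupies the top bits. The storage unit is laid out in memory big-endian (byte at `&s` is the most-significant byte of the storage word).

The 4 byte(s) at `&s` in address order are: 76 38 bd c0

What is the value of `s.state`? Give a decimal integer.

945

[0]=0x76 [1]=0x38 [2]=0xbd [3]=0xc0 (big-endian) → word 0x7638bdc0
state [21+:11] = (word>>21) & 0x7ff = 945  ←
opcode [14+:7] = (word>>14) & 0x7f = 98
err [9+:5] = (word>>9) & 0x1f = 30
len [8+:1] = (word>>8) & 0x1 = 1
rsvd [2+:6] = (word>>2) & 0x3f = 48
type [0+:2] = (word>>0) & 0x3 = 0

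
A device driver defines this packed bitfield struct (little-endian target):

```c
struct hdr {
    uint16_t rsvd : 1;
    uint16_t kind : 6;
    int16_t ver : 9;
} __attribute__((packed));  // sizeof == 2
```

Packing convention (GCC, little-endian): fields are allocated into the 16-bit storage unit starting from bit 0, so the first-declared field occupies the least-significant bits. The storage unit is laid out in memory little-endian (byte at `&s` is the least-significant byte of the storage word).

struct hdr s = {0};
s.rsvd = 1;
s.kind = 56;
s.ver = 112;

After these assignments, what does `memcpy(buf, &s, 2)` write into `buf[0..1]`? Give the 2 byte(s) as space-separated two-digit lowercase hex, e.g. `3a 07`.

[0+:1] rsvd=1 & 0x1 = 0x1; word=0x0001
[1+:6] kind=56 & 0x3f = 0x38; word=0x0071
[7+:9] ver=112 & 0x1ff = 0x70; word=0x3871
word = 0x3871 → little-endian bytes:
  [0]=0x71  [1]=0x38

71 38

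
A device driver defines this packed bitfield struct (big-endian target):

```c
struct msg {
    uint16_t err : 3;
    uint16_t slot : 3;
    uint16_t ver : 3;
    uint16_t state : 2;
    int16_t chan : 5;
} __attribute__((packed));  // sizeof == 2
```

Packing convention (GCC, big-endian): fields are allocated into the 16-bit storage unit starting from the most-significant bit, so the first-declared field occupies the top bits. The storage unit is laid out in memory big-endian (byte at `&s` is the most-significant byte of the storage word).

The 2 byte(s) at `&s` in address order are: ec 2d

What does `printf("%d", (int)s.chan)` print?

13

[0]=0xec [1]=0x2d (big-endian) → word 0xec2d
err:3 @ bit 13 → (0xec2d>>13)&0x7 = 0x7
slot:3 @ bit 10 → (0xec2d>>10)&0x7 = 0x3
ver:3 @ bit 7 → (0xec2d>>7)&0x7 = 0x0
state:2 @ bit 5 → (0xec2d>>5)&0x3 = 0x1
chan:5 @ bit 0 → (0xec2d>>0)&0x1f = 0xd  ←
chan signed 5b, MSB=0: value = 13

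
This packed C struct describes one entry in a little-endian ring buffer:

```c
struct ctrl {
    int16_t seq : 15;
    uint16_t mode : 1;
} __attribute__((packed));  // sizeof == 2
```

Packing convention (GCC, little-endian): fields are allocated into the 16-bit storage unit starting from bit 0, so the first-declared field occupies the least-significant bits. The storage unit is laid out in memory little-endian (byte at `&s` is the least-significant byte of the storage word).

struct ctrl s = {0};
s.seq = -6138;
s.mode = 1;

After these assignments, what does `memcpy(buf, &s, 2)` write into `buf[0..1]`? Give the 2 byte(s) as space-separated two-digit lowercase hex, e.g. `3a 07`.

06 e8

seq (15b) val=-6138 bits=0x6806 at bit 0: 0x6806
mode (1b) val=1 bits=0x1 at bit 15: 0xe806
word = 0xe806 → little-endian bytes:
  [0]=0x06  [1]=0xe8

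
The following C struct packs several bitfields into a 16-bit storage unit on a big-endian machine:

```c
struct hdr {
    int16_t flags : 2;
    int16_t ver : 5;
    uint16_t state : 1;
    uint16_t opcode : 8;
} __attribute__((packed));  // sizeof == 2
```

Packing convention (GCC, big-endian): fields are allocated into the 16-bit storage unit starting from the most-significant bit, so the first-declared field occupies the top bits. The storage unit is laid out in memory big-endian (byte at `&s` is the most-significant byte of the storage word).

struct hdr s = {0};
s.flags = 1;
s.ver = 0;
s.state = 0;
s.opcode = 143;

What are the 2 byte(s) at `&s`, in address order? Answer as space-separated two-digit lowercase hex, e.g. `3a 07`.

flags (2b) val=1 bits=0x1 at bit 14: 0x4000
ver (5b) val=0 bits=0x0 at bit 9: 0x4000
state (1b) val=0 bits=0x0 at bit 8: 0x4000
opcode (8b) val=143 bits=0x8f at bit 0: 0x408f
word = 0x408f → big-endian bytes:
  [0]=0x40  [1]=0x8f

40 8f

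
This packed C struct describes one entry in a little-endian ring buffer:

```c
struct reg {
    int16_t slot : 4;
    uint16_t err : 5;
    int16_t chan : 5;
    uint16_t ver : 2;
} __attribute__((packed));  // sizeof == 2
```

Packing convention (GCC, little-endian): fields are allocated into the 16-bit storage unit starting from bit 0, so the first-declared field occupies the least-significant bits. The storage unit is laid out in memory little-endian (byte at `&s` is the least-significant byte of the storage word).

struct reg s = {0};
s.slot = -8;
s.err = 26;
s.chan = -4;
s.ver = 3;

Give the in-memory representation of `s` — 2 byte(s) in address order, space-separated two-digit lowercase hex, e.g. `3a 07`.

slot (4b) val=-8 bits=0x8 at bit 0: 0x0008
err (5b) val=26 bits=0x1a at bit 4: 0x01a8
chan (5b) val=-4 bits=0x1c at bit 9: 0x39a8
ver (2b) val=3 bits=0x3 at bit 14: 0xf9a8
word = 0xf9a8 → little-endian bytes:
  [0]=0xa8  [1]=0xf9

a8 f9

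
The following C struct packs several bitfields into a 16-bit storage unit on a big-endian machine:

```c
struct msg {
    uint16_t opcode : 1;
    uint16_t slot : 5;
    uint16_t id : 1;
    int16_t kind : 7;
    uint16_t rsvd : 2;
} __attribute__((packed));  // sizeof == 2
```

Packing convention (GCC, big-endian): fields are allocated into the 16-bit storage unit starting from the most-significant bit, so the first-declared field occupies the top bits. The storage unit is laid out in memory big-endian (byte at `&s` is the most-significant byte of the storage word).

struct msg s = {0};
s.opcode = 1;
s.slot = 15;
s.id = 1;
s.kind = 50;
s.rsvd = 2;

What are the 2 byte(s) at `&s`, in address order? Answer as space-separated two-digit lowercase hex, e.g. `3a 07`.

be ca

opcode:1 = 1 → 0x1 << 15 → word 0x8000
slot:5 = 15 → 0xf << 10 → word 0xbc00
id:1 = 1 → 0x1 << 9 → word 0xbe00
kind:7 = 50 → 0x32 << 2 → word 0xbec8
rsvd:2 = 2 → 0x2 << 0 → word 0xbeca
word = 0xbeca → big-endian bytes:
  [0]=0xbe  [1]=0xca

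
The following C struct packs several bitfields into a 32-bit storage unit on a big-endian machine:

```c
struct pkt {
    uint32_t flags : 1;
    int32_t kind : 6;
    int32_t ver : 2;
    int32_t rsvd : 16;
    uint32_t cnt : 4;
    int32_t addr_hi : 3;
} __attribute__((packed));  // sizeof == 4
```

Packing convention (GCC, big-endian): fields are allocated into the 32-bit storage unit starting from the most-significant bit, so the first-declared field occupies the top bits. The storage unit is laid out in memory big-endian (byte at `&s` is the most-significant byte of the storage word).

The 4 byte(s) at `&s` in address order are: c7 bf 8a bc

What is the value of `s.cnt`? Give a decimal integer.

7

[0]=0xc7 [1]=0xbf [2]=0x8a [3]=0xbc (big-endian) → word 0xc7bf8abc
flags [31+:1] = (word>>31) & 0x1 = 1
kind [25+:6] = (word>>25) & 0x3f = 35
ver [23+:2] = (word>>23) & 0x3 = 3
rsvd [7+:16] = (word>>7) & 0xffff = 32533
cnt [3+:4] = (word>>3) & 0xf = 7  ←
addr_hi [0+:3] = (word>>0) & 0x7 = 4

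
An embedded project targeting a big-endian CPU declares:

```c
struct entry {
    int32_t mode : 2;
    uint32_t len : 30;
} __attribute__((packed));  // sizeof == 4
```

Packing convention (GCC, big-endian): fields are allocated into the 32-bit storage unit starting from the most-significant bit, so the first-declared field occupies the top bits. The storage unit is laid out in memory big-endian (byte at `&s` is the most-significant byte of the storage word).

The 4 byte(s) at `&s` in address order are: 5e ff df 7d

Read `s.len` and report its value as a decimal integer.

520085373

[0]=0x5e [1]=0xff [2]=0xdf [3]=0x7d (big-endian) → word 0x5effdf7d
mode [30+:2] = (word>>30) & 0x3 = 1
len [0+:30] = (word>>0) & 0x3fffffff = 520085373  ←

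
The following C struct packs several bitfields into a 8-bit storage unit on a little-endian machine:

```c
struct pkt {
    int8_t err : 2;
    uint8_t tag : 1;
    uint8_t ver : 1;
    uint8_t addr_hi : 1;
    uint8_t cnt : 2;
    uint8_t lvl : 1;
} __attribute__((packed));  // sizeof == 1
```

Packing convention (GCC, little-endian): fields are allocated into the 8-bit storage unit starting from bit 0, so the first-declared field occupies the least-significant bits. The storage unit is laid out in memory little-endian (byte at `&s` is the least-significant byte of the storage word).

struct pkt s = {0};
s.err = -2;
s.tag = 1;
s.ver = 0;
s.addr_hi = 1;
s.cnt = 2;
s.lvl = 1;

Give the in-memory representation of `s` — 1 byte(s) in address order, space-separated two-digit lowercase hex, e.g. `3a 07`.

err (2b) val=-2 bits=0x2 at bit 0: 0x02
tag (1b) val=1 bits=0x1 at bit 2: 0x06
ver (1b) val=0 bits=0x0 at bit 3: 0x06
addr_hi (1b) val=1 bits=0x1 at bit 4: 0x16
cnt (2b) val=2 bits=0x2 at bit 5: 0x56
lvl (1b) val=1 bits=0x1 at bit 7: 0xd6
word = 0xd6 → little-endian bytes:
  [0]=0xd6

d6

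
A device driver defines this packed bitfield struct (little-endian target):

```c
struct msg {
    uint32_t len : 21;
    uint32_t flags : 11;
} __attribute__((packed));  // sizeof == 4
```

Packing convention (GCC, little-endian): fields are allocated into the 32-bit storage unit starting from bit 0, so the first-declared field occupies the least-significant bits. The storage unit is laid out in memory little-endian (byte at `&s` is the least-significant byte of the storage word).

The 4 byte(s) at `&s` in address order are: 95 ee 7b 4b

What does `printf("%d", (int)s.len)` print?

1830549

[0]=0x95 [1]=0xee [2]=0x7b [3]=0x4b (little-endian) → word 0x4b7bee95
len [0+:21] = (word>>0) & 0x1fffff = 1830549  ←
flags [21+:11] = (word>>21) & 0x7ff = 603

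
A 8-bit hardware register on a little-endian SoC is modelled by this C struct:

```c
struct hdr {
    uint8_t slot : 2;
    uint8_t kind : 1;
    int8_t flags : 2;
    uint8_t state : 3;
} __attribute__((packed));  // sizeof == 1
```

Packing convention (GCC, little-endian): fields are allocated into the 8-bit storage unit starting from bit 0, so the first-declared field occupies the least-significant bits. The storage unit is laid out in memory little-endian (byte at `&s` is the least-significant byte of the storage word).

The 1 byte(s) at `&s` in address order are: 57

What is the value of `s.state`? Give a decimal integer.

2

[0]=0x57 (little-endian) → word 0x57
slot:2 @ bit 0 → (0x57>>0)&0x3 = 0x3
kind:1 @ bit 2 → (0x57>>2)&0x1 = 0x1
flags:2 @ bit 3 → (0x57>>3)&0x3 = 0x2
state:3 @ bit 5 → (0x57>>5)&0x7 = 0x2  ←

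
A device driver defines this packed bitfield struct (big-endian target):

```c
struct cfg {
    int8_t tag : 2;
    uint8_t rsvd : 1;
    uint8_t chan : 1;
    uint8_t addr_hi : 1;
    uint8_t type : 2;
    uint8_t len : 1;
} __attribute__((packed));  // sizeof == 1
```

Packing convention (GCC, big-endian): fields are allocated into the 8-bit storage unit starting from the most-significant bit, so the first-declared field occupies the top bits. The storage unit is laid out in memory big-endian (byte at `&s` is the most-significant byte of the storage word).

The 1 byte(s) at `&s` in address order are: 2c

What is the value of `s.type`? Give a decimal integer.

[0]=0x2c (big-endian) → word 0x2c
tag [6+:2] = (word>>6) & 0x3 = 0
rsvd [5+:1] = (word>>5) & 0x1 = 1
chan [4+:1] = (word>>4) & 0x1 = 0
addr_hi [3+:1] = (word>>3) & 0x1 = 1
type [1+:2] = (word>>1) & 0x3 = 2  ←
len [0+:1] = (word>>0) & 0x1 = 0

2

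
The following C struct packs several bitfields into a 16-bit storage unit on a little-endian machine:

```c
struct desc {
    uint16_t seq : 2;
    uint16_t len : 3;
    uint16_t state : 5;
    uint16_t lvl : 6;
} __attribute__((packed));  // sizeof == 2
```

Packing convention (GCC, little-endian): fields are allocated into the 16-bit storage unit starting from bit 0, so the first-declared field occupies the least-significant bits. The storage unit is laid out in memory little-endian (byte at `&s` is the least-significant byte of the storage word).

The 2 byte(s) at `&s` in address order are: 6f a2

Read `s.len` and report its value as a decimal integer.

3

[0]=0x6f [1]=0xa2 (little-endian) → word 0xa26f
seq [0+:2] = (word>>0) & 0x3 = 3
len [2+:3] = (word>>2) & 0x7 = 3  ←
state [5+:5] = (word>>5) & 0x1f = 19
lvl [10+:6] = (word>>10) & 0x3f = 40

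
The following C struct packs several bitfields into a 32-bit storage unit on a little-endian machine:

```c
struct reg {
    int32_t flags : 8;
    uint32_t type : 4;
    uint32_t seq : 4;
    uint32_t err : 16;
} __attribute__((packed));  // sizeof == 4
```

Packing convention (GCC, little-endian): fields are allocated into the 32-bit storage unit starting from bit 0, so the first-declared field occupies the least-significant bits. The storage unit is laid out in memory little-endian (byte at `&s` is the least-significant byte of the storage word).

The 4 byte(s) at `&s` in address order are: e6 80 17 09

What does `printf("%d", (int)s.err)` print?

[0]=0xe6 [1]=0x80 [2]=0x17 [3]=0x09 (little-endian) → word 0x091780e6
flags [0+:8] = (word>>0) & 0xff = 230
type [8+:4] = (word>>8) & 0xf = 0
seq [12+:4] = (word>>12) & 0xf = 8
err [16+:16] = (word>>16) & 0xffff = 2327  ←

2327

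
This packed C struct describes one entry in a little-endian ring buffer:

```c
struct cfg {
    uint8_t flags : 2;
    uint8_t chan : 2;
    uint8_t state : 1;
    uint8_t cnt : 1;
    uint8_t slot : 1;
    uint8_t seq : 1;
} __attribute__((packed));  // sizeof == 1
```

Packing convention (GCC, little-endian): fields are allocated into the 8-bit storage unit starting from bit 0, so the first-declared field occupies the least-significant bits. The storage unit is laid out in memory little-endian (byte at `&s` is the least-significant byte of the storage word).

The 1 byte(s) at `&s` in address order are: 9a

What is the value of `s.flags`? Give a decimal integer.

[0]=0x9a (little-endian) → word 0x9a
flags:2 @ bit 0 → (0x9a>>0)&0x3 = 0x2  ←
chan:2 @ bit 2 → (0x9a>>2)&0x3 = 0x2
state:1 @ bit 4 → (0x9a>>4)&0x1 = 0x1
cnt:1 @ bit 5 → (0x9a>>5)&0x1 = 0x0
slot:1 @ bit 6 → (0x9a>>6)&0x1 = 0x0
seq:1 @ bit 7 → (0x9a>>7)&0x1 = 0x1

2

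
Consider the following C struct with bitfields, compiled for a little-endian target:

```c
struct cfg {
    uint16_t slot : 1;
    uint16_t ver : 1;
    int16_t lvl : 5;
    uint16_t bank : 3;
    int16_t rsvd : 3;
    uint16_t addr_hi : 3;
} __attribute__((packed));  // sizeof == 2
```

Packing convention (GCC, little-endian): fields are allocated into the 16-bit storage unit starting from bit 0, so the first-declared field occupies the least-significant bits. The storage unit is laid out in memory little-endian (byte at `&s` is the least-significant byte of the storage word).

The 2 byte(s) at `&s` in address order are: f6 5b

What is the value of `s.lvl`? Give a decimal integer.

-3

[0]=0xf6 [1]=0x5b (little-endian) → word 0x5bf6
slot [0+:1] = (word>>0) & 0x1 = 0
ver [1+:1] = (word>>1) & 0x1 = 1
lvl [2+:5] = (word>>2) & 0x1f = 29  ←
bank [7+:3] = (word>>7) & 0x7 = 7
rsvd [10+:3] = (word>>10) & 0x7 = 6
addr_hi [13+:3] = (word>>13) & 0x7 = 2
lvl signed 5b, MSB=1: 29 - 32 = -3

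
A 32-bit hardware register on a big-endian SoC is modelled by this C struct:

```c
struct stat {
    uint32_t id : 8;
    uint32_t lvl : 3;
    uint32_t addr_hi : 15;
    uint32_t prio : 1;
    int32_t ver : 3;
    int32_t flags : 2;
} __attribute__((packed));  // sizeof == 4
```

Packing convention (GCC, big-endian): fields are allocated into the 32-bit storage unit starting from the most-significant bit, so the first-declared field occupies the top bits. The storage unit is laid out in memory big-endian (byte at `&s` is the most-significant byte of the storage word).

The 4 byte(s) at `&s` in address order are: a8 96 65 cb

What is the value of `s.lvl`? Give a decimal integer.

[0]=0xa8 [1]=0x96 [2]=0x65 [3]=0xcb (big-endian) → word 0xa89665cb
id:8 @ bit 24 → (0xa89665cb>>24)&0xff = 0xa8
lvl:3 @ bit 21 → (0xa89665cb>>21)&0x7 = 0x4  ←
addr_hi:15 @ bit 6 → (0xa89665cb>>6)&0x7fff = 0x5997
prio:1 @ bit 5 → (0xa89665cb>>5)&0x1 = 0x0
ver:3 @ bit 2 → (0xa89665cb>>2)&0x7 = 0x2
flags:2 @ bit 0 → (0xa89665cb>>0)&0x3 = 0x3

4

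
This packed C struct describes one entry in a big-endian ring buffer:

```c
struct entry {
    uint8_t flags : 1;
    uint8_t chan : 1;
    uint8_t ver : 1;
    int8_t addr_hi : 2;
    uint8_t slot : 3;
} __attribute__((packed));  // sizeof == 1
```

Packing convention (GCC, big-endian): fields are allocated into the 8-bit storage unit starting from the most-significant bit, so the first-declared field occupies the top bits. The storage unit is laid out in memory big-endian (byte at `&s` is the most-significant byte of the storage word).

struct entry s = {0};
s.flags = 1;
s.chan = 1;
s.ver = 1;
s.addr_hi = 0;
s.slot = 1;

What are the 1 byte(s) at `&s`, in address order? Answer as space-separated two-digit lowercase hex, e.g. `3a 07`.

e1

flags (1b) val=1 bits=0x1 at bit 7: 0x80
chan (1b) val=1 bits=0x1 at bit 6: 0xc0
ver (1b) val=1 bits=0x1 at bit 5: 0xe0
addr_hi (2b) val=0 bits=0x0 at bit 3: 0xe0
slot (3b) val=1 bits=0x1 at bit 0: 0xe1
word = 0xe1 → big-endian bytes:
  [0]=0xe1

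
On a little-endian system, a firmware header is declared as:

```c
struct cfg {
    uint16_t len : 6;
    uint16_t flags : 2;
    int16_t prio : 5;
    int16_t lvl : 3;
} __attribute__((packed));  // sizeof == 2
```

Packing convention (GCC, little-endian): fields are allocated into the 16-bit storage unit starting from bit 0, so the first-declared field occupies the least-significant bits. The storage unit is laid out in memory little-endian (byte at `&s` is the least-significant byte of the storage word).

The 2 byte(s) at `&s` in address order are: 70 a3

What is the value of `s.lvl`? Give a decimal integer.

[0]=0x70 [1]=0xa3 (little-endian) → word 0xa370
len:6 @ bit 0 → (0xa370>>0)&0x3f = 0x30
flags:2 @ bit 6 → (0xa370>>6)&0x3 = 0x1
prio:5 @ bit 8 → (0xa370>>8)&0x1f = 0x3
lvl:3 @ bit 13 → (0xa370>>13)&0x7 = 0x5  ←
lvl signed 3b, MSB=1: 5 - 8 = -3

-3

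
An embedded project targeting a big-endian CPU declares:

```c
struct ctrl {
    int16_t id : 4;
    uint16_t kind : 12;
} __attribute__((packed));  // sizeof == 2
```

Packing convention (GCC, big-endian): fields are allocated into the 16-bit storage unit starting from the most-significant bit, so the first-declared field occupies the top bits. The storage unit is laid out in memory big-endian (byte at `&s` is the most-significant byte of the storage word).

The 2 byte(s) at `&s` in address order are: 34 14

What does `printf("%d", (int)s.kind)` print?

1044

[0]=0x34 [1]=0x14 (big-endian) → word 0x3414
id [12+:4] = (word>>12) & 0xf = 3
kind [0+:12] = (word>>0) & 0xfff = 1044  ←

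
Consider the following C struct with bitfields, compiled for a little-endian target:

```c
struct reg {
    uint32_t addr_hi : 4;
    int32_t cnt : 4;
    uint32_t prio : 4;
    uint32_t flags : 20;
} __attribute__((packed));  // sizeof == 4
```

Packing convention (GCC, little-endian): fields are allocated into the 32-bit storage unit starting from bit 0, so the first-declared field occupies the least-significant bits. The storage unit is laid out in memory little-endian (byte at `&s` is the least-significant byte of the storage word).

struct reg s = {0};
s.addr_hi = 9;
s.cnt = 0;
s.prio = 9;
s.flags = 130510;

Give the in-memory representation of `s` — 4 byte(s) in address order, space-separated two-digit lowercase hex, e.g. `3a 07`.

09 e9 dc 1f

addr_hi (4b) val=9 bits=0x9 at bit 0: 0x00000009
cnt (4b) val=0 bits=0x0 at bit 4: 0x00000009
prio (4b) val=9 bits=0x9 at bit 8: 0x00000909
flags (20b) val=130510 bits=0x1fdce at bit 12: 0x1fdce909
word = 0x1fdce909 → little-endian bytes:
  [0]=0x09  [1]=0xe9  [2]=0xdc  [3]=0x1f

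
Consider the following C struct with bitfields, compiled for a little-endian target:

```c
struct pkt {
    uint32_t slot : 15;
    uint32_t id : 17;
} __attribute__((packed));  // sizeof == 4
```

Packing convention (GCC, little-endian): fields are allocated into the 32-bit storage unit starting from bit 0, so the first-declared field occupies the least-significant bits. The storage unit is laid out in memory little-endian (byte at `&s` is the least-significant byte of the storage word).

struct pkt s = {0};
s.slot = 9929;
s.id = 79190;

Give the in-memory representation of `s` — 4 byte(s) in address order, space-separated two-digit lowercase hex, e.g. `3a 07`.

c9 26 ab 9a

slot (15b) val=9929 bits=0x26c9 at bit 0: 0x000026c9
id (17b) val=79190 bits=0x13556 at bit 15: 0x9aab26c9
word = 0x9aab26c9 → little-endian bytes:
  [0]=0xc9  [1]=0x26  [2]=0xab  [3]=0x9a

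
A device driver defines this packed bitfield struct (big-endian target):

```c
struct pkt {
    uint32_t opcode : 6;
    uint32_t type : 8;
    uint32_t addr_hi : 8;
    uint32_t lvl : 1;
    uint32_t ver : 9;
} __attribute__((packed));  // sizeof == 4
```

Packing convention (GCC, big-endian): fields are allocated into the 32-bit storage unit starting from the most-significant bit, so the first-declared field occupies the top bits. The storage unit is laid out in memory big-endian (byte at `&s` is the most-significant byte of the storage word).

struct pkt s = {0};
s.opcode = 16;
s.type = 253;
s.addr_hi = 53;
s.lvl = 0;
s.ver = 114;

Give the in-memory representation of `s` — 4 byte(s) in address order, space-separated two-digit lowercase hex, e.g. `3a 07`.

opcode:6 = 16 → 0x10 << 26 → word 0x40000000
type:8 = 253 → 0xfd << 18 → word 0x43f40000
addr_hi:8 = 53 → 0x35 << 10 → word 0x43f4d400
lvl:1 = 0 → 0x0 << 9 → word 0x43f4d400
ver:9 = 114 → 0x72 << 0 → word 0x43f4d472
word = 0x43f4d472 → big-endian bytes:
  [0]=0x43  [1]=0xf4  [2]=0xd4  [3]=0x72

43 f4 d4 72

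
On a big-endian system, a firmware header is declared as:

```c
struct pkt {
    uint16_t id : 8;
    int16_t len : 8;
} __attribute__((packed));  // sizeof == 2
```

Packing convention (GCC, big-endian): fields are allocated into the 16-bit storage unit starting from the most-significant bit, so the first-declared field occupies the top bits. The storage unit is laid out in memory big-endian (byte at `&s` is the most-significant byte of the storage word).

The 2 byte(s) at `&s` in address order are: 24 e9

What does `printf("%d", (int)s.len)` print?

-23

[0]=0x24 [1]=0xe9 (big-endian) → word 0x24e9
id:8 @ bit 8 → (0x24e9>>8)&0xff = 0x24
len:8 @ bit 0 → (0x24e9>>0)&0xff = 0xe9  ←
len signed 8b, MSB=1: 233 - 256 = -23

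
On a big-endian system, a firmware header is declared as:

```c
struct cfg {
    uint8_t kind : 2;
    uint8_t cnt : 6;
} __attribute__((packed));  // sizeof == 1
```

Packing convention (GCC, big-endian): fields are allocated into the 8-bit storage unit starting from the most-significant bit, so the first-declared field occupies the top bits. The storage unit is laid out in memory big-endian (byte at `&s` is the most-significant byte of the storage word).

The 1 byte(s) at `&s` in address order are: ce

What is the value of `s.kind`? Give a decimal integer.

3

[0]=0xce (big-endian) → word 0xce
kind:2 @ bit 6 → (0xce>>6)&0x3 = 0x3  ←
cnt:6 @ bit 0 → (0xce>>0)&0x3f = 0xe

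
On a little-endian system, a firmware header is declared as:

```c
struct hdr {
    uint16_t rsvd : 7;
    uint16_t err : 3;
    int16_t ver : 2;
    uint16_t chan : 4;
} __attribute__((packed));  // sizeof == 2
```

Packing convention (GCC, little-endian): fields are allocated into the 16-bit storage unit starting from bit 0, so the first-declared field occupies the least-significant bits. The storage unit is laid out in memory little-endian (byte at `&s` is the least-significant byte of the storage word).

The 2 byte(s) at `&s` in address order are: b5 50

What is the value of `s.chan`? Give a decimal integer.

5

[0]=0xb5 [1]=0x50 (little-endian) → word 0x50b5
rsvd [0+:7] = (word>>0) & 0x7f = 53
err [7+:3] = (word>>7) & 0x7 = 1
ver [10+:2] = (word>>10) & 0x3 = 0
chan [12+:4] = (word>>12) & 0xf = 5  ←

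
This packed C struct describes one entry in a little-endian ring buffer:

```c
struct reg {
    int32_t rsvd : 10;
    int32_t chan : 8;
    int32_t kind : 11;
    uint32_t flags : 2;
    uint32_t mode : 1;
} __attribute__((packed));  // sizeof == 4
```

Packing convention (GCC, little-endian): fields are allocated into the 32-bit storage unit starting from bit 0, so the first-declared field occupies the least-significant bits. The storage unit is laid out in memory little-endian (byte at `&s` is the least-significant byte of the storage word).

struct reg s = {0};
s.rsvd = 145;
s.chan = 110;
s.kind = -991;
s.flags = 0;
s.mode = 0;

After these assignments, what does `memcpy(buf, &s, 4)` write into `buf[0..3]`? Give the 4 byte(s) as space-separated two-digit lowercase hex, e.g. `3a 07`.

91 b8 85 10

rsvd:10 = 145 → 0x91 << 0 → word 0x00000091
chan:8 = 110 → 0x6e << 10 → word 0x0001b891
kind:11 = -991 → 0x421 << 18 → word 0x1085b891
flags:2 = 0 → 0x0 << 29 → word 0x1085b891
mode:1 = 0 → 0x0 << 31 → word 0x1085b891
word = 0x1085b891 → little-endian bytes:
  [0]=0x91  [1]=0xb8  [2]=0x85  [3]=0x10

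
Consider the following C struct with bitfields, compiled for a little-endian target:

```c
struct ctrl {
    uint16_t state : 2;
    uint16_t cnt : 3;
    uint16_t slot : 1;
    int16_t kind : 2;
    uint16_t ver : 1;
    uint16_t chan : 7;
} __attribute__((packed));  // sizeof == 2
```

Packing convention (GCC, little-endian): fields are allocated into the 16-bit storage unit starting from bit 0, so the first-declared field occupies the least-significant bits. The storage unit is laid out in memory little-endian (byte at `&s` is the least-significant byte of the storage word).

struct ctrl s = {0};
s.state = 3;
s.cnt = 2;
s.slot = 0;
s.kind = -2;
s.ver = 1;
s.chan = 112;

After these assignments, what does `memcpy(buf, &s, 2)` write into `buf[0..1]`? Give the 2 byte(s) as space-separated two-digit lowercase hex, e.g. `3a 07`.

state:2 = 3 → 0x3 << 0 → word 0x0003
cnt:3 = 2 → 0x2 << 2 → word 0x000b
slot:1 = 0 → 0x0 << 5 → word 0x000b
kind:2 = -2 → 0x2 << 6 → word 0x008b
ver:1 = 1 → 0x1 << 8 → word 0x018b
chan:7 = 112 → 0x70 << 9 → word 0xe18b
word = 0xe18b → little-endian bytes:
  [0]=0x8b  [1]=0xe1

8b e1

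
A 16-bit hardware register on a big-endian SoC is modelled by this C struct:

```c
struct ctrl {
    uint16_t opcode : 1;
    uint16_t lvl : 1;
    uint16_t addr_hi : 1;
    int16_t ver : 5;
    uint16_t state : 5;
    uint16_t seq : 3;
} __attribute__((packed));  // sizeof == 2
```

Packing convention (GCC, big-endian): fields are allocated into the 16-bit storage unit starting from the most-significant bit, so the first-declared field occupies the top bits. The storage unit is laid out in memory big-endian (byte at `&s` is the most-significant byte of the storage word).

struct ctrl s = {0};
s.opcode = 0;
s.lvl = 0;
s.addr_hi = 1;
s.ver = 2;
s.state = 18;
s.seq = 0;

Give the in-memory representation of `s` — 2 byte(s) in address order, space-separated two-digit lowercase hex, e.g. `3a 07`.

22 90

opcode (1b) val=0 bits=0x0 at bit 15: 0x0000
lvl (1b) val=0 bits=0x0 at bit 14: 0x0000
addr_hi (1b) val=1 bits=0x1 at bit 13: 0x2000
ver (5b) val=2 bits=0x2 at bit 8: 0x2200
state (5b) val=18 bits=0x12 at bit 3: 0x2290
seq (3b) val=0 bits=0x0 at bit 0: 0x2290
word = 0x2290 → big-endian bytes:
  [0]=0x22  [1]=0x90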